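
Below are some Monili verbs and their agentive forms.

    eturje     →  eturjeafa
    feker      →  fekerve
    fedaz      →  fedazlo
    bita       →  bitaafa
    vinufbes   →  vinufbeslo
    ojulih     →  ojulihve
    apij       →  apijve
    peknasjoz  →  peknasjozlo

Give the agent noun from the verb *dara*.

The alternation tracks the final sound of the stem — -lo when the stem ends in a sibilant (*fedaz*, *vinufbes*, *peknasjoz*); -ve when the stem ends in a non-sibilant consonant (*feker*, *ojulih*, *apij*); -afa when the stem ends in a vowel (*eturje*, *bita*).
*dara* — final sound /a/ (a vowel) → -afa → *daraafa*.

daraafa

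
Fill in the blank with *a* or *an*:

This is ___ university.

The indefinite article is chosen by the initial *sound* of the following word, not its spelling.
*university* begins with the sound /juː/ (u pronounced /juː/) — a consonant sound.
So the article is *a*: This is a university.

a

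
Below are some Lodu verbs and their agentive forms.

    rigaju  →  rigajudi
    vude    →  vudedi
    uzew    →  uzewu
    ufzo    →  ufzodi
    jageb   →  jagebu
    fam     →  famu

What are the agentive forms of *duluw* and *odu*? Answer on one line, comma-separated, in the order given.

Looking at the final sound of each stem: -u when the stem ends in a consonant (*uzew*, *jageb*, *fam*); -di when the stem ends in a vowel (*rigaju*, *vude*, *ufzo*).
*duluw*: final sound = /w/, a consonant → -u → *duluwu*.
The final sound of *odu* is /u/, which is a vowel, so the suffix is -di, giving *odudi*.

duluwu, odudi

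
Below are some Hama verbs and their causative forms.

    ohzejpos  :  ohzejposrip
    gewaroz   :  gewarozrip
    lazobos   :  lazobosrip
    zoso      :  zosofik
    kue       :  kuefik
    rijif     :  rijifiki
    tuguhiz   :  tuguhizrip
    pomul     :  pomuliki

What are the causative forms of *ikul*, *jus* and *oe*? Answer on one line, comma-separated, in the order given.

The suffix is conditioned by the final sound: -rip when the stem ends in a sibilant (*ohzejpos*, *gewaroz*, *lazobos*, *tuguhiz*); -iki when the stem ends in a non-sibilant consonant (*rijif*, *pomul*); -fik when the stem ends in a vowel (*zoso*, *kue*).
Since the final sound of *ikul* is /l/ (a non-sibilant consonant), it takes -iki, giving *ikuliki*.
Since the final sound of *jus* is /s/ (a sibilant), it takes -rip, giving *jusrip*.
*oe*: final sound = /e/, a vowel → -fik → *oefik*.

ikuliki, jusrip, oefik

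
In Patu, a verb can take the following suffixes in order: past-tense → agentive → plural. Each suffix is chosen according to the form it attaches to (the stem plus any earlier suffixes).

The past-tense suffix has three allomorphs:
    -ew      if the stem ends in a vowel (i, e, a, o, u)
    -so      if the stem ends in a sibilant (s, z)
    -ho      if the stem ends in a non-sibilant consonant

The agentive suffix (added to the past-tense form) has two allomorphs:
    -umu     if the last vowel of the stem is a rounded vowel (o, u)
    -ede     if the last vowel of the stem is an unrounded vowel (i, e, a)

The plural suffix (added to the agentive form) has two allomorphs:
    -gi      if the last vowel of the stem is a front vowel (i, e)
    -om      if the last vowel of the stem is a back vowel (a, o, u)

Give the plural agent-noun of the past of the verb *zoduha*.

Since the final sound of *zoduha* is /a/ (a vowel), it takes -ew, giving *zoduhaew*.
The past-tense form *zoduhaew* — last vowel /e/ (an unrounded vowel) → -ede → *zoduhaewede*.
The agentive form *zoduhaewede* — last vowel /e/ (a front vowel) → -gi → *zoduhaewedegi*.

zoduhaewedegi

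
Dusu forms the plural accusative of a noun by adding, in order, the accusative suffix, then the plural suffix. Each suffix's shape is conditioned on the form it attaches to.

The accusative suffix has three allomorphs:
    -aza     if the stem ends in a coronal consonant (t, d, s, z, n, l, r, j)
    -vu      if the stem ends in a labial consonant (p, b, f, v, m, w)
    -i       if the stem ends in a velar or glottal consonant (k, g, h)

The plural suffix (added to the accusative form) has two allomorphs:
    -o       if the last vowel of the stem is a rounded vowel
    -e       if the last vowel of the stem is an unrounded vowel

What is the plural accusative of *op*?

The final consonant of *op* is /p/, which is labial, so the accusative suffix is -vu, giving *opvu*.
The accusative form *opvu* — last vowel /u/ (a rounded vowel) → -o → *opvuo*.

opvuo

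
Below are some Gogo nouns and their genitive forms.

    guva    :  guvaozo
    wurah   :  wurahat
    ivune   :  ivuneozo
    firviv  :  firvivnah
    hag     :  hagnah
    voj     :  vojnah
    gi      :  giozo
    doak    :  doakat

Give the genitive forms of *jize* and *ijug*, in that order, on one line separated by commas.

The pattern is voicing of the final sound: -at when the stem ends in a voiceless consonant (*wurah*, *doak*); -nah when the stem ends in a voiced consonant (*firviv*, *hag*, *voj*); -ozo when the stem ends in a vowel (*guva*, *ivune*, *gi*).
*jize*: final sound = /e/, a vowel → -ozo → *jizeozo*.
Since the final sound of *ijug* is /g/ (a voiced consonant), it takes -nah, giving *ijugnah*.

jizeozo, ijugnah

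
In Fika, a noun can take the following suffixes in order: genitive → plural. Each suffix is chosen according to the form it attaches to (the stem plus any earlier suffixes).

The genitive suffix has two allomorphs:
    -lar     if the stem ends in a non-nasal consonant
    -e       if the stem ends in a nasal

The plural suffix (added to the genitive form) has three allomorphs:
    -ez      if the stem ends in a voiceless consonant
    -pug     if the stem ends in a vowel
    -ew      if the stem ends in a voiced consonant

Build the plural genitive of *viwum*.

viwumepug

Since the final consonant of *viwum* is /m/ (a nasal), it takes -e, giving *viwume*.
The genitive form *viwume* — final sound /e/ (a vowel) → -pug → *viwumepug*.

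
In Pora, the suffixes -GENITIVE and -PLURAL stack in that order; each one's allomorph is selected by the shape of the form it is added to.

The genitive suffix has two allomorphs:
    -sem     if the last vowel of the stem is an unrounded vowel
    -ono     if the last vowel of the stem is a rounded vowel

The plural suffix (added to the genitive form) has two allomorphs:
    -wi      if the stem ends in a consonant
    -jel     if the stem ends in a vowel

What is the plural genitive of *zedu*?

The last vowel of *zedu* is /u/, which is a rounded vowel, so the genitive suffix is -ono, giving *zeduono*.
The final sound of the genitive form *zeduono* is /o/, which is a vowel, so the plural suffix is -jel, giving *zeduonojel*.

zeduonojel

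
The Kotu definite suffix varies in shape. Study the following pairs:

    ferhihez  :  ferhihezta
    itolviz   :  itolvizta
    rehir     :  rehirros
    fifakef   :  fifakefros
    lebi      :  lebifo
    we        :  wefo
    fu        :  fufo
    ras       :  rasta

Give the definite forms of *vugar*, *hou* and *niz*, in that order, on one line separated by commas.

Looking at the final sound of each stem: -ta when the stem ends in a sibilant (*ferhihez*, *itolviz*, *ras*); -ros when the stem ends in a non-sibilant consonant (*rehir*, *fifakef*); -fo when the stem ends in a vowel (*lebi*, *we*, *fu*).
*vugar*: final sound = /r/, a non-sibilant consonant → -ros → *vugarros*.
The final sound of *hou* is /u/, which is a vowel, so the suffix is -fo, giving *houfo*.
The final sound of *niz* is /z/, which is a sibilant, so the suffix is -ta, giving *nizta*.

vugarros, houfo, nizta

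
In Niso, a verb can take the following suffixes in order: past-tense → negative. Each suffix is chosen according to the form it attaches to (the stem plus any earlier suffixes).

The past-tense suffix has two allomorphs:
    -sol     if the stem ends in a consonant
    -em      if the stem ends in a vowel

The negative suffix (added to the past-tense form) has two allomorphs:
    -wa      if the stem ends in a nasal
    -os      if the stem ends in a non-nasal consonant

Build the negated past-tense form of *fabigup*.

Since the final sound of *fabigup* is /p/ (a consonant), it takes -sol, giving *fabigupsol*.
The past-tense form *fabigupsol*: final consonant = /l/, non-nasal → -os → *fabigupsolos*.

fabigupsolos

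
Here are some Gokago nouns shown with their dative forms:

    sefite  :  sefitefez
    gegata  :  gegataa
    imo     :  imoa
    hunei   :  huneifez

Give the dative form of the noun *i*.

ifez

The alternation tracks the last vowel of the stem — -fez when the last vowel of the stem is a front vowel (*sefite*, *hunei*); -a when the last vowel of the stem is a back vowel (*gegata*, *imo*).
Since the last vowel of *i* is /i/ (a front vowel), it takes -fez, giving *ifez*.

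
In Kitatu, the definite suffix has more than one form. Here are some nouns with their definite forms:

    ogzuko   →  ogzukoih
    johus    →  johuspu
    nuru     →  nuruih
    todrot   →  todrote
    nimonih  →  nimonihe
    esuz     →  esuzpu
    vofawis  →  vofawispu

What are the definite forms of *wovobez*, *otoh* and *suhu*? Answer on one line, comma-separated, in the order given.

wovobezpu, otohe, suhuih

Looking at the final sound of each stem: -pu when the stem ends in a sibilant (*johus*, *esuz*, *vofawis*); -e when the stem ends in a non-sibilant consonant (*todrot*, *nimonih*); -ih when the stem ends in a vowel (*ogzuko*, *nuru*).
*wovobez* — final sound /z/ (a sibilant) → -pu → *wovobezpu*.
*otoh* — final sound /h/ (a non-sibilant consonant) → -e → *otohe*.
*suhu* — final sound /u/ (a vowel) → -ih → *suhuih*.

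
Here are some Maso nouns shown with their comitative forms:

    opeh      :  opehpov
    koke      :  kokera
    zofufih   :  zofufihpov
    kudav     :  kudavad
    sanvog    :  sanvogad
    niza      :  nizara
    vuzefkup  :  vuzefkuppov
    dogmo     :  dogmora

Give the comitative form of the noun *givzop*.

givzoppov

Looking at the final sound of each stem: -pov when the stem ends in a voiceless consonant (*opeh*, *zofufih*, *vuzefkup*); -ad when the stem ends in a voiced consonant (*kudav*, *sanvog*); -ra when the stem ends in a vowel (*koke*, *niza*, *dogmo*).
*givzop* — final sound /p/ (a voiceless consonant) → -pov → *givzoppov*.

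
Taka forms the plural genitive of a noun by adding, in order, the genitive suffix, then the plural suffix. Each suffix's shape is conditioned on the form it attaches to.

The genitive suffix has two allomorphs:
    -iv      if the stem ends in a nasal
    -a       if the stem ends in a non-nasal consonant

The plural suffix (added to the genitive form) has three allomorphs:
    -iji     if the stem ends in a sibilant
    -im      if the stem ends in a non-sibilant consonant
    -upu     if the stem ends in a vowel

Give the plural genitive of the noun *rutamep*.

Since the final consonant of *rutamep* is /p/ (non-nasal), it takes -a, giving *rutamepa*.
The genitive form *rutamepa*: final sound = /a/, a vowel → -upu → *rutamepaupu*.

rutamepaupu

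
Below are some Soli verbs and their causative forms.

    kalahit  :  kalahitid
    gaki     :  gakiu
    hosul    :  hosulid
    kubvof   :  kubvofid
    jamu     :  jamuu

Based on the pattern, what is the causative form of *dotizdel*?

dotizdelid

The pattern is consonant vs. vowel: -id when the stem ends in a consonant (*kalahit*, *hosul*, *kubvof*); -u when the stem ends in a vowel (*gaki*, *jamu*).
*dotizdel*: final sound = /l/, a consonant → -id → *dotizdelid*.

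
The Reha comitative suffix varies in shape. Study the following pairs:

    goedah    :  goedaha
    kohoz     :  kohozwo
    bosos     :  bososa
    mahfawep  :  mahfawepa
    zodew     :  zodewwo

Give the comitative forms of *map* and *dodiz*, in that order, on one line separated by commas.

Looking at the final consonant of each stem: -a when the stem ends in a voiceless consonant (*goedah*, *bosos*, *mahfawep*); -wo when the stem ends in a voiced consonant (*kohoz*, *zodew*).
*map* — final consonant /p/ (voiceless) → -a → *mapa*.
Since the final consonant of *dodiz* is /z/ (voiced), it takes -wo, giving *dodizwo*.

mapa, dodizwo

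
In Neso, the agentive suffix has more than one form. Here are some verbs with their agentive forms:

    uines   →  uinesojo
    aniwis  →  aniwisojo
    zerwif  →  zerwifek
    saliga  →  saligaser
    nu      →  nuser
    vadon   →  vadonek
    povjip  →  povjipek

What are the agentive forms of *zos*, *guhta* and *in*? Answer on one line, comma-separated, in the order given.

The alternation tracks the final sound of the stem — -ojo when the stem ends in a sibilant (*uines*, *aniwis*); -ek when the stem ends in a non-sibilant consonant (*zerwif*, *vadon*, *povjip*); -ser when the stem ends in a vowel (*saliga*, *nu*).
*zos* — final sound /s/ (a sibilant) → -ojo → *zosojo*.
*guhta* — final sound /a/ (a vowel) → -ser → *guhtaser*.
Since the final sound of *in* is /n/ (a non-sibilant consonant), it takes -ek, giving *inek*.

zosojo, guhtaser, inek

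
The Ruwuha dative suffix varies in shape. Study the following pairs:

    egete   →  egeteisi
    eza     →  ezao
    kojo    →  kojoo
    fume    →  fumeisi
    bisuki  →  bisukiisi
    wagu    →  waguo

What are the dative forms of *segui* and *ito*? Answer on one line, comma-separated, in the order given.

The alternation tracks the last vowel of the stem — -isi when the last vowel of the stem is a front vowel (*egete*, *fume*, *bisuki*); -o when the last vowel of the stem is a back vowel (*eza*, *kojo*, *wagu*).
*segui* — last vowel /i/ (a front vowel) → -isi → *seguiisi*.
*ito*: last vowel = /o/, a back vowel → -o → *itoo*.

seguiisi, itoo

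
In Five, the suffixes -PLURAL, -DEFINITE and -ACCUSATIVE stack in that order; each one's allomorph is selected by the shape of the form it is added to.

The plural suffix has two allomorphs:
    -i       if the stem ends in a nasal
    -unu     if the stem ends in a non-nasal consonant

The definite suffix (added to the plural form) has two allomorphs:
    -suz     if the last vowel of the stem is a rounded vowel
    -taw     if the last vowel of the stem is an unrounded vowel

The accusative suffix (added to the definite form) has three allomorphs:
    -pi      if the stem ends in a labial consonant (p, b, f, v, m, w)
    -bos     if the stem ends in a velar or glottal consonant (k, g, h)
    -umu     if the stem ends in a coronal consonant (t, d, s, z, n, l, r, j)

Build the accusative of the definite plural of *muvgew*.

muvgewunusuzumu

Since the final consonant of *muvgew* is /w/ (non-nasal), it takes -unu, giving *muvgewunu*.
Since the last vowel of the plural form *muvgewunu* is /u/ (a rounded vowel), it takes -suz, giving *muvgewunusuz*.
Since the final consonant of the definite form *muvgewunusuz* is /z/ (coronal), it takes -umu, giving *muvgewunusuzumu*.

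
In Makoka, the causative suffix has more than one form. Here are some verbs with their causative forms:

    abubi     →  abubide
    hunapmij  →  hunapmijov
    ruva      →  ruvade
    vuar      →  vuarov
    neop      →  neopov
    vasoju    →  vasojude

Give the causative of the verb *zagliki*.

The suffix is conditioned by the final sound: -ov when the stem ends in a consonant (*hunapmij*, *vuar*, *neop*); -de when the stem ends in a vowel (*abubi*, *ruva*, *vasoju*).
*zagliki*: final sound = /i/, a vowel → -de → *zaglikide*.

zaglikide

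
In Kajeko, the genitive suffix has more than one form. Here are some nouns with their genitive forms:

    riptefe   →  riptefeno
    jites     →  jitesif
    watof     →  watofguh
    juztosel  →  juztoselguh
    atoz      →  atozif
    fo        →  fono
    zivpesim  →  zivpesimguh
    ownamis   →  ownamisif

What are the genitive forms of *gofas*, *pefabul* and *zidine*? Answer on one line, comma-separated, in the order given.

The pattern is sibilance of the final sound: -if when the stem ends in a sibilant (*jites*, *atoz*, *ownamis*); -guh when the stem ends in a non-sibilant consonant (*watof*, *juztosel*, *zivpesim*); -no when the stem ends in a vowel (*riptefe*, *fo*).
*gofas*: final sound = /s/, a sibilant → -if → *gofasif*.
Since the final sound of *pefabul* is /l/ (a non-sibilant consonant), it takes -guh, giving *pefabulguh*.
*zidine*: final sound = /e/, a vowel → -no → *zidineno*.

gofasif, pefabulguh, zidineno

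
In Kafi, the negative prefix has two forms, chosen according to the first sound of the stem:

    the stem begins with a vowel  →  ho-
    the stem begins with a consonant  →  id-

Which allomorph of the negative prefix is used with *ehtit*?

*ehtit*: first sound = /e/, a vowel → ho-.

ho-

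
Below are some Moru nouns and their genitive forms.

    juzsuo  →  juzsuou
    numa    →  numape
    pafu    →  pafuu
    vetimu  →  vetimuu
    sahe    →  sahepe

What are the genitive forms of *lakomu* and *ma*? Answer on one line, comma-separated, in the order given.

The pattern is rounding harmony: -u when the last vowel of the stem is a rounded vowel (*juzsuo*, *pafu*, *vetimu*); -pe when the last vowel of the stem is an unrounded vowel (*numa*, *sahe*).
Since the last vowel of *lakomu* is /u/ (a rounded vowel), it takes -u, giving *lakomuu*.
*ma*: last vowel = /a/, an unrounded vowel → -pe → *mape*.

lakomuu, mape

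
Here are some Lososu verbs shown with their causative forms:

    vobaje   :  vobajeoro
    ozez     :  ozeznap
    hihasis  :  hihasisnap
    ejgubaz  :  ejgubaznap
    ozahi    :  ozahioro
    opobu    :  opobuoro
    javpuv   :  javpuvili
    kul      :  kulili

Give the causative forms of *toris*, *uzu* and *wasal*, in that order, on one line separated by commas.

The pattern is sibilance of the final sound: -nap when the stem ends in a sibilant (*ozez*, *hihasis*, *ejgubaz*); -ili when the stem ends in a non-sibilant consonant (*javpuv*, *kul*); -oro when the stem ends in a vowel (*vobaje*, *ozahi*, *opobu*).
The final sound of *toris* is /s/, which is a sibilant, so the suffix is -nap, giving *torisnap*.
Since the final sound of *uzu* is /u/ (a vowel), it takes -oro, giving *uzuoro*.
Since the final sound of *wasal* is /l/ (a non-sibilant consonant), it takes -ili, giving *wasalili*.

torisnap, uzuoro, wasalili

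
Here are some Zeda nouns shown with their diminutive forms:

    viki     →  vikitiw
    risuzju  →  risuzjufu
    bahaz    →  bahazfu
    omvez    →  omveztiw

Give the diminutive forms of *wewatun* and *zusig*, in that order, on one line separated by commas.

wewatunfu, zusigtiw

Looking at the last vowel of each stem: -tiw when the last vowel of the stem is a front vowel (*viki*, *omvez*); -fu when the last vowel of the stem is a back vowel (*risuzju*, *bahaz*).
Since the last vowel of *wewatun* is /u/ (a back vowel), it takes -fu, giving *wewatunfu*.
The last vowel of *zusig* is /i/, which is a front vowel, so the suffix is -tiw, giving *zusigtiw*.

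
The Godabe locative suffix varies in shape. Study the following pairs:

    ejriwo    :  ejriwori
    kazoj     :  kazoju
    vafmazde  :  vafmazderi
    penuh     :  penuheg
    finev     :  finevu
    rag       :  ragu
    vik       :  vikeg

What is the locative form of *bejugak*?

bejugakeg

The pattern is voicing of the final sound: -eg when the stem ends in a voiceless consonant (*penuh*, *vik*); -u when the stem ends in a voiced consonant (*kazoj*, *finev*, *rag*); -ri when the stem ends in a vowel (*ejriwo*, *vafmazde*).
Since the final sound of *bejugak* is /k/ (a voiceless consonant), it takes -eg, giving *bejugakeg*.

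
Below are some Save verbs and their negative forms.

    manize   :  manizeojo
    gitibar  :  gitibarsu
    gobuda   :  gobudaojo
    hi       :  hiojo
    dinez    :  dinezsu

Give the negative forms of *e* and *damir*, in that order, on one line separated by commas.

eojo, damirsu

The pattern is consonant vs. vowel: -su when the stem ends in a consonant (*gitibar*, *dinez*); -ojo when the stem ends in a vowel (*manize*, *gobuda*, *hi*).
The final sound of *e* is /e/, which is a vowel, so the suffix is -ojo, giving *eojo*.
Since the final sound of *damir* is /r/ (a consonant), it takes -su, giving *damirsu*.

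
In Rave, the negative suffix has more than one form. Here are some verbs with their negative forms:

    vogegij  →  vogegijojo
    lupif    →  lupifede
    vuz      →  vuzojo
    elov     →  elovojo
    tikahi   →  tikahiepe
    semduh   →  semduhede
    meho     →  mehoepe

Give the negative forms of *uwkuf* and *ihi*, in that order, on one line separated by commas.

Looking at the final sound of each stem: -ede when the stem ends in a voiceless consonant (*lupif*, *semduh*); -ojo when the stem ends in a voiced consonant (*vogegij*, *vuz*, *elov*); -epe when the stem ends in a vowel (*tikahi*, *meho*).
*uwkuf* — final sound /f/ (a voiceless consonant) → -ede → *uwkufede*.
*ihi* — final sound /i/ (a vowel) → -epe → *ihiepe*.

uwkufede, ihiepe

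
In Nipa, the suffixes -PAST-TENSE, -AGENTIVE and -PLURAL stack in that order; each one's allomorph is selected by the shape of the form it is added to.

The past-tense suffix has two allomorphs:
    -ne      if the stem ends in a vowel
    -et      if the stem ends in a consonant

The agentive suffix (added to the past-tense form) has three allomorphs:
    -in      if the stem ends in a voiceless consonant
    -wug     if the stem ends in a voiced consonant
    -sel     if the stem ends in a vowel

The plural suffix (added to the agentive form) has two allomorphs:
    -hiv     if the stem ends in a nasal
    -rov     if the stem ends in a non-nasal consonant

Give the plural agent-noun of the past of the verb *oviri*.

ovirineselrov

*oviri* — final sound /i/ (a vowel) → -ne → *ovirine*.
The past-tense form *ovirine* — final sound /e/ (a vowel) → -sel → *ovirinesel*.
The agentive form *ovirinesel*: final consonant = /l/, non-nasal → -rov → *ovirineselrov*.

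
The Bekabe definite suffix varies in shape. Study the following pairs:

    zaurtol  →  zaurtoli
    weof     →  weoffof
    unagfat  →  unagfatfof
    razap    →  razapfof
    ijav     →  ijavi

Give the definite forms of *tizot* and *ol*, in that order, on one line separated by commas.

tizotfof, oli

The pattern is voicing of the final consonant: -fof when the stem ends in a voiceless consonant (*weof*, *unagfat*, *razap*); -i when the stem ends in a voiced consonant (*zaurtol*, *ijav*).
*tizot*: final consonant = /t/, voiceless → -fof → *tizotfof*.
*ol* — final consonant /l/ (voiced) → -i → *oli*.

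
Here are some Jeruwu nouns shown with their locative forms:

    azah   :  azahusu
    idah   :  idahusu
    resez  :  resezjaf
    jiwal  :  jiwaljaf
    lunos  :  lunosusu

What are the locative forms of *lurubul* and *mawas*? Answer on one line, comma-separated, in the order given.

lurubuljaf, mawasusu

The suffix is conditioned by the final consonant: -usu when the stem ends in a voiceless consonant (*azah*, *idah*, *lunos*); -jaf when the stem ends in a voiced consonant (*resez*, *jiwal*).
The final consonant of *lurubul* is /l/, which is voiced, so the suffix is -jaf, giving *lurubuljaf*.
*mawas*: final consonant = /s/, voiceless → -usu → *mawasusu*.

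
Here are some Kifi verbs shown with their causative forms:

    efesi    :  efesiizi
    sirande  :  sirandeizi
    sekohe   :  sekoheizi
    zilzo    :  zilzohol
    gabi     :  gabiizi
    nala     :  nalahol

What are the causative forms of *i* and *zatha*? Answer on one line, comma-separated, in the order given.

iizi, zathahol

The alternation tracks the last vowel of the stem — -izi when the last vowel of the stem is a front vowel (*efesi*, *sirande*, *sekohe*, *gabi*); -hol when the last vowel of the stem is a back vowel (*zilzo*, *nala*).
*i*: last vowel = /i/, a front vowel → -izi → *iizi*.
Since the last vowel of *zatha* is /a/ (a back vowel), it takes -hol, giving *zathahol*.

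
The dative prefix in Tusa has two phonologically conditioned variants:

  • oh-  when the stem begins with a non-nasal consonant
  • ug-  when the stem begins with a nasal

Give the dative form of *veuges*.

*veuges* — first consonant /v/ (non-nasal) → oh- → *ohveuges*.

ohveuges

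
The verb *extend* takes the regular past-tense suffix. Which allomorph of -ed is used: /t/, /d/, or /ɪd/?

The stem *extend* ends in /t/ or /d/.
The -ed suffix is realized as /ɪd/ after /t, d/; as /t/ after other voiceless consonants; and as /d/ after other voiced sounds.
So -ed on *extend* is pronounced /ɪd/.

/ɪd/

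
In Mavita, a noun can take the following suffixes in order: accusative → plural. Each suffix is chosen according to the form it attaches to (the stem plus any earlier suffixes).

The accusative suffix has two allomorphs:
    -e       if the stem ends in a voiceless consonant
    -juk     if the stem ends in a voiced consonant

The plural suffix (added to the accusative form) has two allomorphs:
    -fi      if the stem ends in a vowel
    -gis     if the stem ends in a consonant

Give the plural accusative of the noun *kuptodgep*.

*kuptodgep*: final consonant = /p/, voiceless → -e → *kuptodgepe*.
The accusative form *kuptodgepe*: final sound = /e/, a vowel → -fi → *kuptodgepefi*.

kuptodgepefi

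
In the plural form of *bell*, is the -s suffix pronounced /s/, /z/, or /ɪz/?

/z/

The stem *bell* ends in a voiced non-sibilant sound.
The plural suffix surfaces as /ɪz/ after sibilants, /s/ after other voiceless consonants, and /z/ after other voiced sounds.
So the plural -s on *bell* is pronounced /z/.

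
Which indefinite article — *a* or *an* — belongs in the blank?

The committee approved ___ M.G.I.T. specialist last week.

an

The indefinite article is chosen by the initial *sound* of the following word, not its spelling.
The initialism *M.G.I.T.* is read letter by letter; the first letter, M, is pronounced /ɛm/, which begins with a vowel sound.
So the article is *an*: The committee approved an M.G.I.T. specialist last week.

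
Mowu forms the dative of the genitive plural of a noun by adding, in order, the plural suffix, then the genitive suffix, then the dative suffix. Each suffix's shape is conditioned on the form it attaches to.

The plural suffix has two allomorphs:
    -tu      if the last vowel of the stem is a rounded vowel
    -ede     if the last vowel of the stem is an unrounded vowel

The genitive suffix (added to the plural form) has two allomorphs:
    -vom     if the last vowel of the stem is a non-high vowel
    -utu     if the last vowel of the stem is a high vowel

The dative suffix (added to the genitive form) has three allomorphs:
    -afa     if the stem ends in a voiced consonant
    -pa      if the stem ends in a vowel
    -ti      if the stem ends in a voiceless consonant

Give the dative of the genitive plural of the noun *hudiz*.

*hudiz*: last vowel = /i/, an unrounded vowel → -ede → *hudizede*.
The plural form *hudizede* — last vowel /e/ (a non-high vowel) → -vom → *hudizedevom*.
Since the final sound of the genitive form *hudizedevom* is /m/ (a voiced consonant), it takes -afa, giving *hudizedevomafa*.

hudizedevomafa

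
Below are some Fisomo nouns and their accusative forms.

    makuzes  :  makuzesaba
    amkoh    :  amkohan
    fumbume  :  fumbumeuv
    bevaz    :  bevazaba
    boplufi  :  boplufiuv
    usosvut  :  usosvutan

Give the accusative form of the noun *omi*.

omiuv

The suffix is conditioned by the final sound: -aba when the stem ends in a sibilant (*makuzes*, *bevaz*); -an when the stem ends in a non-sibilant consonant (*amkoh*, *usosvut*); -uv when the stem ends in a vowel (*fumbume*, *boplufi*).
*omi*: final sound = /i/, a vowel → -uv → *omiuv*.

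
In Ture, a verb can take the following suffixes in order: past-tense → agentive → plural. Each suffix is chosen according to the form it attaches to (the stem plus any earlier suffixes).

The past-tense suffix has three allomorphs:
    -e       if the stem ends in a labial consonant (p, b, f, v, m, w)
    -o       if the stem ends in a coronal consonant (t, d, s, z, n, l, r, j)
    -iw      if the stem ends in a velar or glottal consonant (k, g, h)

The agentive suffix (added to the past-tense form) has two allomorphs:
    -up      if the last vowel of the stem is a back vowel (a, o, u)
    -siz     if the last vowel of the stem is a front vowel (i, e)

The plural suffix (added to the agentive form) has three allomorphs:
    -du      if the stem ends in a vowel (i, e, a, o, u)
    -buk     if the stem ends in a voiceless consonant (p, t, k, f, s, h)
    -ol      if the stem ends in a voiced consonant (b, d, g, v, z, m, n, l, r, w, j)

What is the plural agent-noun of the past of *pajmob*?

Since the final consonant of *pajmob* is /b/ (labial), it takes -e, giving *pajmobe*.
The past-tense form *pajmobe* — last vowel /e/ (a front vowel) → -siz → *pajmobesiz*.
The final sound of the agentive form *pajmobesiz* is /z/, which is a voiced consonant, so the plural suffix is -ol, giving *pajmobesizol*.

pajmobesizol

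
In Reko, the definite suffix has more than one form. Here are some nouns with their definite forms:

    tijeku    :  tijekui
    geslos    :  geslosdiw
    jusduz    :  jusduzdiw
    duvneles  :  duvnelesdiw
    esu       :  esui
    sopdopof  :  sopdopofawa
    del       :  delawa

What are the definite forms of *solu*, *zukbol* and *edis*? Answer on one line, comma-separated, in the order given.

The alternation tracks the final sound of the stem — -diw when the stem ends in a sibilant (*geslos*, *jusduz*, *duvneles*); -awa when the stem ends in a non-sibilant consonant (*sopdopof*, *del*); -i when the stem ends in a vowel (*tijeku*, *esu*).
The final sound of *solu* is /u/, which is a vowel, so the suffix is -i, giving *solui*.
*zukbol* — final sound /l/ (a non-sibilant consonant) → -awa → *zukbolawa*.
*edis*: final sound = /s/, a sibilant → -diw → *edisdiw*.

solui, zukbolawa, edisdiw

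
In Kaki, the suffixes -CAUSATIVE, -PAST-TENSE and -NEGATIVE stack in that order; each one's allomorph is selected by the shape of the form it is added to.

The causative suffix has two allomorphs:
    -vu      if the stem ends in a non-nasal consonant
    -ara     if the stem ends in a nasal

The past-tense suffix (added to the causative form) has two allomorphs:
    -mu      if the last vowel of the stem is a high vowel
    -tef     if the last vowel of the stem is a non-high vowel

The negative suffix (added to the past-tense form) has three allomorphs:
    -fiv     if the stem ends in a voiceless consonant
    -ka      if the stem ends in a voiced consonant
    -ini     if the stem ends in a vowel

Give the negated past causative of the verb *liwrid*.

*liwrid* — final consonant /d/ (non-nasal) → -vu → *liwridvu*.
The causative form *liwridvu* — last vowel /u/ (a high vowel) → -mu → *liwridvumu*.
The past-tense form *liwridvumu* — final sound /u/ (a vowel) → -ini → *liwridvumuini*.

liwridvumuini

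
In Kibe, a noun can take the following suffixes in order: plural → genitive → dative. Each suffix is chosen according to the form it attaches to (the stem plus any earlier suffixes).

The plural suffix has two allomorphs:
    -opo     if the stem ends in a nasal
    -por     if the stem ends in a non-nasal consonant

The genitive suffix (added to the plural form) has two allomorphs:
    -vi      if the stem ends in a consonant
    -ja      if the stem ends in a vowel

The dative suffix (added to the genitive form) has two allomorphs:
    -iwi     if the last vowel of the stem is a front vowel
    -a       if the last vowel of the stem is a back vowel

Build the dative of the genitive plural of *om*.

omopojaa

*om*: final consonant = /m/, a nasal → -opo → *omopo*.
The plural form *omopo* — final sound /o/ (a vowel) → -ja → *omopoja*.
The last vowel of the genitive form *omopoja* is /a/, which is a back vowel, so the dative suffix is -a, giving *omopojaa*.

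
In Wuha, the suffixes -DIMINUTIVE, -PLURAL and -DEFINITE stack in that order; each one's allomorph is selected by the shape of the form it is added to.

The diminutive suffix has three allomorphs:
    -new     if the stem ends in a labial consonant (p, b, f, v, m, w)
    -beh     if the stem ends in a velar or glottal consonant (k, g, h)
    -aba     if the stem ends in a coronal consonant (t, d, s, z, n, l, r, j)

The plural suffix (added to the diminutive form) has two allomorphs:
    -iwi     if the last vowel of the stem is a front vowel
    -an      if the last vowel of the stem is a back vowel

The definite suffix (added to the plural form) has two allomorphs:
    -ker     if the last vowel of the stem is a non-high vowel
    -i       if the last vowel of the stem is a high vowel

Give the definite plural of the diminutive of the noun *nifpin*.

Since the final consonant of *nifpin* is /n/ (coronal), it takes -aba, giving *nifpinaba*.
The diminutive form *nifpinaba*: last vowel = /a/, a back vowel → -an → *nifpinabaan*.
Since the last vowel of the plural form *nifpinabaan* is /a/ (a non-high vowel), it takes -ker, giving *nifpinabaanker*.

nifpinabaanker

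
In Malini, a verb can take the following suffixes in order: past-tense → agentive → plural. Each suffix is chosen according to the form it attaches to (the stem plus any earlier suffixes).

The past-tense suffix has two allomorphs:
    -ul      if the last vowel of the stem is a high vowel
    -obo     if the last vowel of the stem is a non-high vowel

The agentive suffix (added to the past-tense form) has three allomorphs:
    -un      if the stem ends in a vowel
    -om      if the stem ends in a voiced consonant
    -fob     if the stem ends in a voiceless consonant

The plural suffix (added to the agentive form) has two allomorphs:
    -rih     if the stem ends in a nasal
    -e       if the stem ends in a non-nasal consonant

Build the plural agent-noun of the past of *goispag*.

goispagobounrih

Since the last vowel of *goispag* is /a/ (a non-high vowel), it takes -obo, giving *goispagobo*.
The past-tense form *goispagobo*: final sound = /o/, a vowel → -un → *goispagoboun*.
The agentive form *goispagoboun* — final consonant /n/ (a nasal) → -rih → *goispagobounrih*.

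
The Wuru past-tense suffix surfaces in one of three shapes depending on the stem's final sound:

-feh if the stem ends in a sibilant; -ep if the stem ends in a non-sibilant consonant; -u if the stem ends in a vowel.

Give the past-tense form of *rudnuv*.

*rudnuv*: final sound = /v/, a non-sibilant consonant → -ep → *rudnuvep*.

rudnuvep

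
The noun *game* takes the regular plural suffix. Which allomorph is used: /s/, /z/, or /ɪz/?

The stem *game* ends in a voiced non-sibilant sound.
The plural suffix surfaces as /ɪz/ after sibilants, /s/ after other voiceless consonants, and /z/ after other voiced sounds.
So the plural -s on *game* is pronounced /z/.

/z/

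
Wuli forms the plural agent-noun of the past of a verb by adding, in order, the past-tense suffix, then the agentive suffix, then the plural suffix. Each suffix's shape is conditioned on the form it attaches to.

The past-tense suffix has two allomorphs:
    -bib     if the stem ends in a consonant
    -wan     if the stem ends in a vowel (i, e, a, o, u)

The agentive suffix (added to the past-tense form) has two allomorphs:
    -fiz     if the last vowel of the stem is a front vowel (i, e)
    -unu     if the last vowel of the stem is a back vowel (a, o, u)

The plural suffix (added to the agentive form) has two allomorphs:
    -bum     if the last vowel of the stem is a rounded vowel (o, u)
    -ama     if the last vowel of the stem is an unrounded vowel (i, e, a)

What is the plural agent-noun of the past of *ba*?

*ba* — final sound /a/ (a vowel) → -wan → *bawan*.
The past-tense form *bawan*: last vowel = /a/, a back vowel → -unu → *bawanunu*.
The last vowel of the agentive form *bawanunu* is /u/, which is a rounded vowel, so the plural suffix is -bum, giving *bawanunubum*.

bawanunubum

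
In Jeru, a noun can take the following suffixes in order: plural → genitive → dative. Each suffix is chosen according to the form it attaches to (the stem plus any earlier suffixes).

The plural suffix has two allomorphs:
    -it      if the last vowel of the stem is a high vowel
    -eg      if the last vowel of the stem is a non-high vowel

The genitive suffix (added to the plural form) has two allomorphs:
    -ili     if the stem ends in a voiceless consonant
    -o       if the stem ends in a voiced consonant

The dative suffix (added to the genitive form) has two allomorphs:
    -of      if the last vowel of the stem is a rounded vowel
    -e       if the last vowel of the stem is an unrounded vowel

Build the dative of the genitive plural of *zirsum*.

zirsumitilie

*zirsum* — last vowel /u/ (a high vowel) → -it → *zirsumit*.
The plural form *zirsumit* — final consonant /t/ (voiceless) → -ili → *zirsumitili*.
The genitive form *zirsumitili* — last vowel /i/ (an unrounded vowel) → -e → *zirsumitilie*.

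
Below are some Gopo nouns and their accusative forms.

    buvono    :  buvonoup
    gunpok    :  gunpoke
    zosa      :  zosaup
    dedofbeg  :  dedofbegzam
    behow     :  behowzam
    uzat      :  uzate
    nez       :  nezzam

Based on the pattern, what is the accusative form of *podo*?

The suffix is conditioned by the final sound: -e when the stem ends in a voiceless consonant (*gunpok*, *uzat*); -zam when the stem ends in a voiced consonant (*dedofbeg*, *behow*, *nez*); -up when the stem ends in a vowel (*buvono*, *zosa*).
Since the final sound of *podo* is /o/ (a vowel), it takes -up, giving *podoup*.

podoup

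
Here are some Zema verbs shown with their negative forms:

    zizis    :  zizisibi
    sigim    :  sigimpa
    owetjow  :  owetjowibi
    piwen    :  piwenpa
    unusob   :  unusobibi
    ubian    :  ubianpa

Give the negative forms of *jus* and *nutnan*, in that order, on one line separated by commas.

jusibi, nutnanpa

The alternation tracks the final consonant of the stem — -pa when the stem ends in a nasal (*sigim*, *piwen*, *ubian*); -ibi when the stem ends in a non-nasal consonant (*zizis*, *owetjow*, *unusob*).
*jus* — final consonant /s/ (non-nasal) → -ibi → *jusibi*.
*nutnan* — final consonant /n/ (a nasal) → -pa → *nutnanpa*.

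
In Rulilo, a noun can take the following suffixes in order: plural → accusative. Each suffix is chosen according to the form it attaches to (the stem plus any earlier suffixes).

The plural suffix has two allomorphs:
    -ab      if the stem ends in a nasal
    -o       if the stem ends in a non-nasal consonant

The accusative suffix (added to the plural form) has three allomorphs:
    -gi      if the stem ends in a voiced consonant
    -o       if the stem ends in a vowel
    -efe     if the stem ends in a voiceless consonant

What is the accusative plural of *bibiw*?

Since the final consonant of *bibiw* is /w/ (non-nasal), it takes -o, giving *bibiwo*.
Since the final sound of the plural form *bibiwo* is /o/ (a vowel), it takes -o, giving *bibiwoo*.

bibiwoo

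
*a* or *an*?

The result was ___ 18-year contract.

The indefinite article is chosen by the initial *sound* of the following word, not its spelling.
The number *18* is spoken "eighteen", beginning with /ˌeɪˈtiːn/ — a vowel sound.
So the article is *an*: The result was an 18-year contract.

an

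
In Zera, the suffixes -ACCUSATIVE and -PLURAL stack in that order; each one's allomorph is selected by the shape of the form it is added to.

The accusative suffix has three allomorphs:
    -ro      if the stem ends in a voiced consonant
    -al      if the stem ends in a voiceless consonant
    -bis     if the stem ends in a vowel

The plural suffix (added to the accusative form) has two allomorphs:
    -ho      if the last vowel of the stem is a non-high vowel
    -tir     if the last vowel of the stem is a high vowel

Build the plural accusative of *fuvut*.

fuvutalho

The final sound of *fuvut* is /t/, which is a voiceless consonant, so the accusative suffix is -al, giving *fuvutal*.
The accusative form *fuvutal*: last vowel = /a/, a non-high vowel → -ho → *fuvutalho*.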